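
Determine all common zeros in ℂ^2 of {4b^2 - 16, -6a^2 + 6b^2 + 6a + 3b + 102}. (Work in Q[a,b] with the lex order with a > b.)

{(-4, -2), (5, -2), (1/2 - sqrt(89)/2, 2), (1/2 + sqrt(89)/2, 2)}

Compute a lex Gröbner basis by Buchberger's algorithm.
f_1 = 4b^2 - 16, LT = b^2.
f_2 = -6a^2 + 6a + 6b^2 + 3b + 102, LT = a^2.

S(f_1,f_2): leading monomials are coprime, so the S-polynomial reduces to 0 (Buchberger's first criterion).
Every S-polynomial of the final basis reduces to 0, so we have a Gröbner basis.
Inter-reduce: drop elements whose leading term is divisible by another's, tail-reduce, and make monic.
Reduced Gröbner basis: {a^2 - a - 1/2b - 21, b^2 - 4}.

From the last basis element, b^2 - 4 = 0, so b takes values in {-2, 2}. Each choice, substituted upward through the basis, yields the corresponding point(s) of the solution set.
  b = -2: the earlier basis element becomes a^2 - a - 20 = 0, giving a = -4, 5 — points (-4, -2), (5, -2).
  b = 2: the earlier basis element becomes a^2 - a - 22 = 0, giving a = 1/2 - sqrt(89)/2, 1/2 + sqrt(89)/2 — points (1/2 - sqrt(89)/2, 2), (1/2 + sqrt(89)/2, 2).
Check: every point annihilates each of the original generators.
This is the nonlinear analogue of row-reducing a linear system.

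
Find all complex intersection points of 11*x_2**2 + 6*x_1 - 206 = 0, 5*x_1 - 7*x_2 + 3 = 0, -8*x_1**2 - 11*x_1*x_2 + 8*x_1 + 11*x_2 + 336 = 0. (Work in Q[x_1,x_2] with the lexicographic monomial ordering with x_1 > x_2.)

{(5, 4)}

Compute a lex Gröbner basis by Buchberger's algorithm.
f_1 = 6*x_1 + 11*x_2**2 - 206, LT = x_1.
f_2 = 5*x_1 - 7*x_2 + 3, LT = x_1.
f_3 = -8*x_1**2 - 11*x_1*x_2 + 8*x_1 + 11*x_2 + 336, LT = x_1**2.

S(f_1,f_2): lcm = x_1. S = 11/6*x_2**2 + 7/5*x_2 - 524/15.
  leading term x_2**2: no divisor's leading term divides it; move 11/6*x_2**2 to the remainder.
  leading term x_2: no divisor's leading term divides it; move 7/5*x_2 to the remainder.
  leading term 1: no divisor's leading term divides it; move -524/15 to the remainder.
  remainder 11/6*x_2**2 + 7/5*x_2 - 524/15 ≠ 0; add h_4 = 11/6*x_2**2 + 7/5*x_2 - 524/15 to the basis.

S(f_1,f_3): lcm = x_1**2. S = 11/6*x_1*x_2**2 - 11/8*x_1*x_2 - 100/3*x_1 + 11/8*x_2 + 42.
  leading term x_1*x_2**2: subtract (11/36*x_2**2)·f_1 from 11/6*x_1*x_2**2 - 11/8*x_1*x_2 - 100/3*x_1 + 11/8*x_2 + 42 → -11/8*x_1*x_2 - 100/3*x_1 - 121/36*x_2**4 + 1133/18*x_2**2 + 11/8*x_2 + 42
  leading term x_1*x_2: subtract (-11/48*x_2)·f_1 from -11/8*x_1*x_2 - 100/3*x_1 - 121/36*x_2**4 + 1133/18*x_2**2 + 11/8*x_2 + 42 → -100/3*x_1 - 121/36*x_2**4 + 121/48*x_2**3 + 1133/18*x_2**2 - 275/6*x_2 + 42
  leading term x_1: subtract (-50/9)·f_1 from -100/3*x_1 - 121/36*x_2**4 + 121/48*x_2**3 + 1133/18*x_2**2 - 275/6*x_2 + 42 → -121/36*x_2**4 + 121/48*x_2**3 + 2233/18*x_2**2 - 275/6*x_2 - 9922/9
  leading term x_2**4: subtract (-11/6*x_2**2)·h_4 from -121/36*x_2**4 + 121/48*x_2**3 + 2233/18*x_2**2 - 275/6*x_2 - 9922/9 → 407/80*x_2**3 + 5401/90*x_2**2 - 275/6*x_2 - 9922/9
  leading term x_2**3: subtract (111/40*x_2)·h_4 from 407/80*x_2**3 + 5401/90*x_2**2 - 275/6*x_2 - 9922/9 → 101027/1800*x_2**2 + 3833/75*x_2 - 9922/9
  leading term x_2**2: subtract (101027/3300)·h_4 from 101027/1800*x_2**2 + 3833/75*x_2 - 9922/9 → 45357/5500*x_2 - 45357/1375
  leading term x_2: no divisor's leading term divides it; move 45357/5500*x_2 to the remainder.
  leading term 1: no divisor's leading term divides it; move -45357/1375 to the remainder.
  remainder 45357/5500*x_2 - 45357/1375 ≠ 0; add h_5 = 45357/5500*x_2 - 45357/1375 to the basis.

The other S-polynomials (S(f_2,f_3), S(f_1,h_4), S(f_2,h_4), S(f_3,h_4), S(f_1,h_5), S(f_2,h_5), S(f_3,h_5), S(h_4,h_5)) all reduce to 0 modulo the current basis, so we have a Gröbner basis.
Inter-reduce: drop elements whose leading term is divisible by another's, tail-reduce, and make monic.
Reduced Gröbner basis: {x_1 - 5, x_2 - 4}.

From the last basis element, x_2 - 4 = 0, so x_2 takes values in {4}. Each choice, substituted upward through the basis, yields the corresponding point(s) of the solution set.
  x_2 = 4: the earlier basis element becomes x_1 - 5 = 0, giving x_1 = 5 — point (5, 4).
Each listed point satisfies every original equation (direct substitution).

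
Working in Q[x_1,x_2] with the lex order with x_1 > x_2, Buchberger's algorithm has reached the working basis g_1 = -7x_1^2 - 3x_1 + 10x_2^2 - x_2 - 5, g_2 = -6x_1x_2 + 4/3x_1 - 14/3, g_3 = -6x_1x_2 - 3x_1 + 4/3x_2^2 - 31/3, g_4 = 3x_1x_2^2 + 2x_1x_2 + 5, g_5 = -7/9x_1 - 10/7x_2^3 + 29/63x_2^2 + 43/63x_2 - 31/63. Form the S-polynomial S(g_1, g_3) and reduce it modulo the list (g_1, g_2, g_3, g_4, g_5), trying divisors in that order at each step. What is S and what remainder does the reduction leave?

S(g_1, g_3) = -1/2x_1^2 + 2/9x_1x_2^2 + 3/7x_1x_2 - 31/18x_1 - 10/7x_2^3 + 1/7x_2^2 + 5/7x_2; remainder on division = 31840/27783x_2^3 - 350321/250047x_2^2 - 308663/500094x_2 + 1795/2058.

lcm(LM(g_1), LM(g_3)) = x_1^2x_2.
S = (lcm/LT(g_1))·g_1 − (lcm/LT(g_3))·g_3 = -1/2x_1^2 + 2/9x_1x_2^2 + 3/7x_1x_2 - 31/18x_1 - 10/7x_2^3 + 1/7x_2^2 + 5/7x_2.
Reduce S modulo (g_1, g_2, g_3, g_4, g_5) in that order:
  leading term x_1^2: subtract (1/14)·g_1 from -1/2x_1^2 + 2/9x_1x_2^2 + 3/7x_1x_2 - 31/18x_1 - 10/7x_2^3 + 1/7x_2^2 + 5/7x_2 → 2/9x_1x_2^2 + 3/7x_1x_2 - 95/63x_1 - 10/7x_2^3 - 4/7x_2^2 + 11/14x_2 + 5/14
  leading term x_1x_2^2: subtract (-1/27x_2)·g_2 from 2/9x_1x_2^2 + 3/7x_1x_2 - 95/63x_1 - 10/7x_2^3 - 4/7x_2^2 + 11/14x_2 + 5/14 → 271/567x_1x_2 - 95/63x_1 - 10/7x_2^3 - 4/7x_2^2 + 695/1134x_2 + 5/14
  leading term x_1x_2: subtract (-271/3402)·g_2 from 271/567x_1x_2 - 95/63x_1 - 10/7x_2^3 - 4/7x_2^2 + 695/1134x_2 + 5/14 → -7153/5103x_1 - 10/7x_2^3 - 4/7x_2^2 + 695/1134x_2 - 149/10206
  leading term x_1: subtract (7153/3969)·g_5 from -7153/5103x_1 - 10/7x_2^3 - 4/7x_2^2 + 695/1134x_2 - 149/10206 → 31840/27783x_2^3 - 350321/250047x_2^2 - 308663/500094x_2 + 1795/2058
  leading term x_2^3: no divisor's leading term divides it; move 31840/27783x_2^3 to the remainder.
  leading term x_2^2: no divisor's leading term divides it; move -350321/250047x_2^2 to the remainder.
  leading term x_2: no divisor's leading term divides it; move -308663/500094x_2 to the remainder.
  leading term 1: no divisor's leading term divides it; move 1795/2058 to the remainder.
The remainder 31840/27783x_2^3 - 350321/250047x_2^2 - 308663/500094x_2 + 1795/2058 is nonzero, so it would be added as the next basis element.
This is the inner loop of Buchberger's algorithm — each nonzero remainder becomes a new basis element.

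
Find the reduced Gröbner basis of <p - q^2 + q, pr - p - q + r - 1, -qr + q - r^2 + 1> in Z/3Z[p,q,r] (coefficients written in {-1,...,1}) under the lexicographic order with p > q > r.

f_1 = p - q^2 + q, LT = p.
f_2 = pr - p - q + r - 1, LT = pr.
f_3 = -qr + q - r^2 + 1, LT = qr.

S(f_1,f_2): lcm = pr. S = p - q^2r + qr + q - r + 1.
  leading term p: subtract (1)·f_1 from p - q^2r + qr + q - r + 1 → -q^2r + q^2 + qr - r + 1
  leading term q^2r: subtract (q)·f_3 from -q^2r + q^2 + qr - r + 1 → qr^2 + qr - q - r + 1
  leading term qr^2: subtract (-r)·f_3 from qr^2 + qr - q - r + 1 → -qr - q - r^3 + 1
  leading term qr: subtract (1)·f_3 from -qr - q - r^3 + 1 → q - r^3 + r^2
  leading term q: no divisor's leading term divides it; move q to the remainder.
  leading term r^3: no divisor's leading term divides it; move -r^3 to the remainder.
  leading term r^2: no divisor's leading term divides it; move r^2 to the remainder.
  remainder q - r^3 + r^2 ≠ 0; add g_4 = q - r^3 + r^2 to the basis.

S(f_3,g_4): lcm = qr. S = -q + r^4 - r^3 + r^2 - 1.
  leading term q: subtract (-1)·g_4 from -q + r^4 - r^3 + r^2 - 1 → r^4 + r^3 - r^2 - 1
  leading term r^4: no divisor's leading term divides it; move r^4 to the remainder.
  leading term r^3: no divisor's leading term divides it; move r^3 to the remainder.
  leading term r^2: no divisor's leading term divides it; move -r^2 to the remainder.
  leading term 1: no divisor's leading term divides it; move -1 to the remainder.
  remainder r^4 + r^3 - r^2 - 1 ≠ 0; add g_5 = r^4 + r^3 - r^2 - 1 to the basis.

The other S-polynomials (S(f_1,f_3), S(f_2,f_3), S(f_1,g_4), S(f_2,g_4), S(f_1,g_5), S(f_2,g_5), S(f_3,g_5), S(g_4,g_5)) all reduce to 0 modulo the current basis, so we have a Gröbner basis.
Inter-reduce: drop elements whose leading term is divisible by another's, tail-reduce, and make monic.

G = {p - r^2 + 1, q - r^3 + r^2, r^4 + r^3 - r^2 - 1}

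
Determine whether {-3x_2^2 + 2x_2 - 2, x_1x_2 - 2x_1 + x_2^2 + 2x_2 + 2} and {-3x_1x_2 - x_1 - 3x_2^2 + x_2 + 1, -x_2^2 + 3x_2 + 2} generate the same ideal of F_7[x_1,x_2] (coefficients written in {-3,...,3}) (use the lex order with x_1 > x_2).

Since reduced Gröbner bases are canonical representatives of ideals under a given ordering, it suffices to compute and compare them.
Buchberger on the first generating set:
f_1 = -3x_2^2 + 2x_2 - 2, LT = x_2^2.
f_2 = x_1x_2 - 2x_1 + x_2^2 + 2x_2 + 2, LT = x_1x_2.

S(f_1,f_2): lcm = x_1x_2^2. S = -x_1x_2 + 3x_1 - x_2^3 - 2x_2^2 - 2x_2.
  leading term x_1x_2: subtract (-1)·f_2 from -x_1x_2 + 3x_1 - x_2^3 - 2x_2^2 - 2x_2 → x_1 - x_2^3 - x_2^2 + 2
  leading term x_1: no divisor's leading term divides it; move x_1 to the remainder.
  leading term x_2^3: subtract (-2x_2)·f_1 from -x_2^3 - x_2^2 + 2 → 3x_2^2 + 3x_2 + 2
  leading term x_2^2: subtract (-1)·f_1 from 3x_2^2 + 3x_2 + 2 → -2x_2
  leading term x_2: no divisor's leading term divides it; move -2x_2 to the remainder.
  remainder x_1 - 2x_2 ≠ 0; add g_3 = x_1 - 2x_2 to the basis.

The other S-polynomials (S(f_1,g_3), S(f_2,g_3)) all reduce to 0 modulo the current basis, so we have a Gröbner basis.
Inter-reduce: drop elements whose leading term is divisible by another's, tail-reduce, and make monic.
Reduced Gröbner basis: {x_1 - 2x_2, x_2^2 - 3x_2 + 3}.

Buchberger on the second generating set:
h_1 = -3x_1x_2 - x_1 - 3x_2^2 + x_2 + 1, LT = x_1x_2.
h_2 = -x_2^2 + 3x_2 + 2, LT = x_2^2.

S(h_1,h_2): lcm = x_1x_2^2. S = x_1x_2 + 2x_1 + x_2^3 + 2x_2^2 + 2x_2.
  leading term x_1x_2: subtract (2)·h_1 from x_1x_2 + 2x_1 + x_2^3 + 2x_2^2 + 2x_2 → -3x_1 + x_2^3 + x_2^2 - 2
  leading term x_1: no divisor's leading term divides it; move -3x_1 to the remainder.
  leading term x_2^3: subtract (-x_2)·h_2 from x_2^3 + x_2^2 - 2 → -3x_2^2 + 2x_2 - 2
  leading term x_2^2: subtract (3)·h_2 from -3x_2^2 + 2x_2 - 2 → -1
  leading term 1: no divisor's leading term divides it; move -1 to the remainder.
  remainder -3x_1 - 1 ≠ 0; add k_3 = -3x_1 - 1 to the basis.

The other S-polynomials (S(h_1,k_3), S(h_2,k_3)) all reduce to 0 modulo the current basis, so we have a Gröbner basis.
Inter-reduce: drop elements whose leading term is divisible by another's, tail-reduce, and make monic.
Reduced Gröbner basis: {x_1 - 2, x_2^2 - 3x_2 - 2}.

Since the reduced bases disagree, the two ideals are not the same.

No, the ideals differ.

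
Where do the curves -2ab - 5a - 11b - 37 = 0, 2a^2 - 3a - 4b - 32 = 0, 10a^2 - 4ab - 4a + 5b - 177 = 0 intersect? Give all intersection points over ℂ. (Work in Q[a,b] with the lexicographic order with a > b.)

Compute a lex Gröbner basis by Buchberger's algorithm.
f_1 = -2ab - 5a - 11b - 37, LT = ab.
f_2 = 2a^2 - 3a - 4b - 32, LT = a^2.
f_3 = 10a^2 - 4ab - 4a + 5b - 177, LT = a^2.

S(f_1,f_2): lcm = a^2b. S = 5/2a^2 + 7ab + 37/2a + 2b^2 + 16b.
  leading term a^2: subtract (5/4)·f_2 from 5/2a^2 + 7ab + 37/2a + 2b^2 + 16b → 7ab + 89/4a + 2b^2 + 21b + 40
  leading term ab: subtract (-7/2)·f_1 from 7ab + 89/4a + 2b^2 + 21b + 40 → 19/4a + 2b^2 - 35/2b - 179/2
  leading term a: no divisor's leading term divides it; move 19/4a to the remainder.
  leading term b^2: no divisor's leading term divides it; move 2b^2 to the remainder.
  leading term b: no divisor's leading term divides it; move -35/2b to the remainder.
  leading term 1: no divisor's leading term divides it; move -179/2 to the remainder.
  remainder 19/4a + 2b^2 - 35/2b - 179/2 ≠ 0; add h_4 = 19/4a + 2b^2 - 35/2b - 179/2 to the basis.

S(f_1,f_3): lcm = a^2b. S = 5/2a^2 + 2/5ab^2 + 59/10ab + 37/2a - 1/2b^2 + 177/10b.
  leading term a^2: subtract (5/4)·f_2 from 5/2a^2 + 2/5ab^2 + 59/10ab + 37/2a - 1/2b^2 + 177/10b → 2/5ab^2 + 59/10ab + 89/4a - 1/2b^2 + 227/10b + 40
  leading term ab^2: subtract (-1/5b)·f_1 from 2/5ab^2 + 59/10ab + 89/4a - 1/2b^2 + 227/10b + 40 → 49/10ab + 89/4a - 27/10b^2 + 153/10b + 40
  leading term ab: subtract (-49/20)·f_1 from 49/10ab + 89/4a - 27/10b^2 + 153/10b + 40 → 10a - 27/10b^2 - 233/20b - 1013/20
  leading term a: subtract (40/19)·h_4 from 10a - 27/10b^2 - 233/20b - 1013/20 → -1313/190b^2 + 9573/380b + 52353/380
  leading term b^2: no divisor's leading term divides it; move -1313/190b^2 to the remainder.
  leading term b: no divisor's leading term divides it; move 9573/380b to the remainder.
  leading term 1: no divisor's leading term divides it; move 52353/380 to the remainder.
  remainder -1313/190b^2 + 9573/380b + 52353/380 ≠ 0; add h_5 = -1313/190b^2 + 9573/380b + 52353/380 to the basis.

S(f_2,f_3): lcm = a^2. S = 2/5ab - 11/10a - 5/2b + 17/10.
  leading term ab: subtract (-1/5)·f_1 from 2/5ab - 11/10a - 5/2b + 17/10 → -21/10a - 47/10b - 57/10
  leading term a: subtract (-42/95)·h_4 from -21/10a - 47/10b - 57/10 → 84/95b^2 - 2363/190b - 8601/190
  leading term b^2: subtract (-168/1313)·h_5 from 84/95b^2 - 2363/190b - 8601/190 → -120973/13130b - 362919/13130
  leading term b: no divisor's leading term divides it; move -120973/13130b to the remainder.
  leading term 1: no divisor's leading term divides it; move -362919/13130 to the remainder.
  remainder -120973/13130b - 362919/13130 ≠ 0; add h_6 = -120973/13130b - 362919/13130 to the basis.

S(f_1,h_4): lcm = ab. S = 5/2a - 8/19b^3 + 70/19b^2 + 925/38b + 37/2.
  leading term a: subtract (10/19)·h_4 from 5/2a - 8/19b^3 + 70/19b^2 + 925/38b + 37/2 → -8/19b^3 + 50/19b^2 + 1275/38b + 2493/38
  leading term b^3: subtract (80/1313b)·h_5 from -8/19b^3 + 50/19b^2 + 1275/38b + 2493/38 → 27358/24947b^2 + 1255251/49894b + 2493/38
  leading term b^2: subtract (-273580/1723969)·h_5 from 27358/24947b^2 + 1255251/49894b + 2493/38 → 100528563/3447938b + 301585689/3447938
  leading term b: subtract (-4155/1313)·h_6 from 100528563/3447938b + 301585689/3447938 → 0
  remainder 0.

S(f_2,h_4): lcm = a^2. S = -8/19ab^2 + 70/19ab + 659/38a - 2b - 16.
  leading term ab^2: subtract (4/19b)·f_1 from -8/19ab^2 + 70/19ab + 659/38a - 2b - 16 → 90/19ab + 659/38a + 44/19b^2 + 110/19b - 16
  leading term ab: subtract (-45/19)·f_1 from 90/19ab + 659/38a + 44/19b^2 + 110/19b - 16 → 11/2a + 44/19b^2 - 385/19b - 1969/19
  leading term a: subtract (22/19)·h_4 from 11/2a + 44/19b^2 - 385/19b - 1969/19 → 0
  remainder 0.

S(f_3,h_4): lcm = a^2. S = -8/19ab^2 + 312/95ab + 1752/95a + 1/2b - 177/10.
  leading term ab^2: subtract (4/19b)·f_1 from -8/19ab^2 + 312/95ab + 1752/95a + 1/2b - 177/10 → 412/95ab + 1752/95a + 44/19b^2 + 315/38b - 177/10
  leading term ab: subtract (-206/95)·f_1 from 412/95ab + 1752/95a + 44/19b^2 + 315/38b - 177/10 → 38/5a + 44/19b^2 - 2957/190b - 18607/190
  leading term a: subtract (8/5)·h_4 from 38/5a + 44/19b^2 - 2957/190b - 18607/190 → -84/95b^2 + 2363/190b + 8601/190
  leading term b^2: subtract (168/1313)·h_5 from -84/95b^2 + 2363/190b + 8601/190 → 120973/13130b + 362919/13130
  leading term b: subtract (-1)·h_6 from 120973/13130b + 362919/13130 → 0
  remainder 0.

S(f_1,h_5): lcm = ab^2. S = 8069/1313ab + 52353/2626a + 11/2b^2 + 37/2b.
  leading term ab: subtract (-8069/2626)·f_1 from 8069/1313ab + 52353/2626a + 11/2b^2 + 37/2b → 6004/1313a + 11/2b^2 - 20089/1313b - 298553/2626
  leading term a: subtract (1264/1313)·h_4 from 6004/1313a + 11/2b^2 - 20089/1313b - 298553/2626 → 9387/2626b^2 + 2031/1313b - 72297/2626
  leading term b^2: subtract (-891765/1723969)·h_5 from 9387/2626b^2 + 2031/1313b - 72297/2626 → 100528563/6895876b + 301585689/6895876
  leading term b: subtract (-4155/2626)·h_6 from 100528563/6895876b + 301585689/6895876 → 0
  remainder 0.

S(f_2,h_5): leading monomials are coprime, so the S-polynomial reduces to 0 (Buchberger's first criterion).
S(f_3,h_5): leading monomials are coprime, so the S-polynomial reduces to 0 (Buchberger's first criterion).
S(h_4,h_5): leading monomials are coprime, so the S-polynomial reduces to 0 (Buchberger's first criterion).
S(f_1,h_6): lcm = ab. S = -1/2a + 11/2b + 37/2.
  leading term a: subtract (-2/19)·h_4 from -1/2a + 11/2b + 37/2 → 4/19b^2 + 139/38b + 345/38
  leading term b^2: subtract (-40/1313)·h_5 from 4/19b^2 + 139/38b + 345/38 → 11621/2626b + 34863/2626
  leading term b: subtract (-58105/120973)·h_6 from 11621/2626b + 34863/2626 → 0
  remainder 0.

S(f_2,h_6): leading monomials are coprime, so the S-polynomial reduces to 0 (Buchberger's first criterion).
S(f_3,h_6): leading monomials are coprime, so the S-polynomial reduces to 0 (Buchberger's first criterion).
S(h_4,h_6): leading monomials are coprime, so the S-polynomial reduces to 0 (Buchberger's first criterion).
S(h_5,h_6): lcm = b^2. S = -17451/2626b - 52353/2626.
  leading term b: subtract (87255/120973)·h_6 from -17451/2626b - 52353/2626 → 0
  remainder 0.

Every S-polynomial of the final basis reduces to 0, so we have a Gröbner basis.
Inter-reduce: drop elements whose leading term is divisible by another's, tail-reduce, and make monic.
Reduced Gröbner basis: {a - 4, b + 3}.

From the last basis element, b + 3 = 0, so b takes values in {-3}. Each choice, substituted upward through the basis, yields the corresponding point(s) of the solution set.
  b = -3: the earlier basis element becomes a - 4 = 0, giving a = 4 — point (4, -3).
Zero-dimensionality of the ideal guarantees finitely many solutions over ℂ.

{(4, -3)}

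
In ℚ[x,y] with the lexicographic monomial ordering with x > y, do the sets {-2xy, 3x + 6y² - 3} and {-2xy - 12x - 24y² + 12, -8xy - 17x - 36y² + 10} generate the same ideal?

Since reduced Gröbner bases are canonical representatives of ideals under a given ordering, it suffices to compute and compare them.
Buchberger on the first generating set:
f_1 = -2xy, LT = xy.
f_2 = 3x + 6y² - 3, LT = x.

S(f_1,f_2): lcm = xy. S = -2y³ + y.
  leading term y³: no divisor's leading term divides it; move -2y³ to the remainder.
  leading term y: no divisor's leading term divides it; move y to the remainder.
  remainder -2y³ + y ≠ 0; add g_3 = -2y³ + y to the basis.

S(f_1,g_3): lcm = xy³. S = ½xy.
  leading term xy: subtract (-¼)·f_1 from ½xy → 0
  remainder 0.

S(f_2,g_3): leading monomials are coprime, so the S-polynomial reduces to 0 (Buchberger's first criterion).
Every S-polynomial of the final basis reduces to 0, so we have a Gröbner basis.
Inter-reduce: drop elements whose leading term is divisible by another's, tail-reduce, and make monic.
Reduced Gröbner basis: {x + 2y² - 1, y³ - ½y}.

Buchberger on the second generating set:
h_1 = -2xy - 12x - 24y² + 12, LT = xy.
h_2 = -8xy - 17x - 36y² + 10, LT = xy.

S(h_1,h_2): lcm = xy. S = 31/8x + 15/2y² - 19/4.
  leading term x: no divisor's leading term divides it; move 31/8x to the remainder.
  leading term y²: no divisor's leading term divides it; move 15/2y² to the remainder.
  leading term 1: no divisor's leading term divides it; move -19/4 to the remainder.
  remainder 31/8x + 15/2y² - 19/4 ≠ 0; add k_3 = 31/8x + 15/2y² - 19/4 to the basis.

S(h_1,k_3): lcm = xy. S = 6x - 60/31y³ + 12y² + 38/31y - 6.
  leading term x: subtract (48/31)·k_3 from 6x - 60/31y³ + 12y² + 38/31y - 6 → -60/31y³ + 12/31y² + 38/31y + 42/31
  leading term y³: no divisor's leading term divides it; move -60/31y³ to the remainder.
  leading term y²: no divisor's leading term divides it; move 12/31y² to the remainder.
  leading term y: no divisor's leading term divides it; move 38/31y to the remainder.
  leading term 1: no divisor's leading term divides it; move 42/31 to the remainder.
  remainder -60/31y³ + 12/31y² + 38/31y + 42/31 ≠ 0; add k_4 = -60/31y³ + 12/31y² + 38/31y + 42/31 to the basis.

S(h_2,k_3): lcm = xy. S = 17/8x - 60/31y³ + 9/2y² + 38/31y - 5/4.
  leading term x: subtract (17/31)·k_3 from 17/8x - 60/31y³ + 9/2y² + 38/31y - 5/4 → -60/31y³ + 12/31y² + 38/31y + 42/31
  leading term y³: subtract (1)·k_4 from -60/31y³ + 12/31y² + 38/31y + 42/31 → 0
  remainder 0.

S(h_1,k_4): lcm = xy³. S = 31/5xy² + 19/30xy + 7/10x + 12y⁴ - 6y².
  leading term xy²: subtract (-31/10y)·h_1 from 31/5xy² + 19/30xy + 7/10x + 12y⁴ - 6y² → -1097/30xy + 7/10x + 12y⁴ - 372/5y³ - 6y² + 186/5y
  leading term xy: subtract (1097/60)·h_1 from -1097/30xy + 7/10x + 12y⁴ - 372/5y³ - 6y² + 186/5y → 2201/10x + 12y⁴ - 372/5y³ + 2164/5y² + 186/5y - 1097/5
  leading term x: subtract (284/5)·k_3 from 2201/10x + 12y⁴ - 372/5y³ + 2164/5y² + 186/5y - 1097/5 → 12y⁴ - 372/5y³ + 34/5y² + 186/5y + 252/5
  leading term y⁴: subtract (-31/5y)·k_4 from 12y⁴ - 372/5y³ + 34/5y² + 186/5y + 252/5 → -72y³ + 72/5y² + 228/5y + 252/5
  leading term y³: subtract (186/5)·k_4 from -72y³ + 72/5y² + 228/5y + 252/5 → 0
  remainder 0.

S(h_2,k_4): lcm = xy³. S = 93/40xy² + 19/30xy + 7/10x + 9/2y⁴ - 5/4y².
  leading term xy²: subtract (-93/80y)·h_1 from 93/40xy² + 19/30xy + 7/10x + 9/2y⁴ - 5/4y² → -799/60xy + 7/10x + 9/2y⁴ - 279/10y³ - 5/4y² + 279/20y
  leading term xy: subtract (799/120)·h_1 from -799/60xy + 7/10x + 9/2y⁴ - 279/10y³ - 5/4y² + 279/20y → 403/5x + 9/2y⁴ - 279/10y³ + 3171/20y² + 279/20y - 799/10
  leading term x: subtract (104/5)·k_3 from 403/5x + 9/2y⁴ - 279/10y³ + 3171/20y² + 279/20y - 799/10 → 9/2y⁴ - 279/10y³ + 51/20y² + 279/20y + 189/10
  leading term y⁴: subtract (-93/40y)·k_4 from 9/2y⁴ - 279/10y³ + 51/20y² + 279/20y + 189/10 → -27y³ + 27/5y² + 171/10y + 189/10
  leading term y³: subtract (279/20)·k_4 from -27y³ + 27/5y² + 171/10y + 189/10 → 0
  remainder 0.

S(k_3,k_4): leading monomials are coprime, so the S-polynomial reduces to 0 (Buchberger's first criterion).
Every S-polynomial of the final basis reduces to 0, so we have a Gröbner basis.
Inter-reduce: drop elements whose leading term is divisible by another's, tail-reduce, and make monic.
Reduced Gröbner basis: {x + 60/31y² - 38/31, y³ - ⅕y² - 19/30y - 7/10}.

Since the reduced bases disagree, the two ideals are not the same.

No, the ideals differ.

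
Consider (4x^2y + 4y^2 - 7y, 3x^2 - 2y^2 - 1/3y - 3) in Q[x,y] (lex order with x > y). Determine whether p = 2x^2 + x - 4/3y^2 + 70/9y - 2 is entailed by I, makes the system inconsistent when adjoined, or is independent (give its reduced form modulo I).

Adjoining 2x^2 + x - 4/3y^2 + 70/9y - 2 makes the ideal the whole ring: the system is inconsistent.

First compute the reduced Gröbner basis of I by Buchberger's algorithm.
f_1 = 4x^2y + 4y^2 - 7y, LT = x^2y.
f_2 = 3x^2 - 2y^2 - 1/3y - 3, LT = x^2.

S(f_1,f_2): lcm = x^2y. S = 2/3y^3 + 10/9y^2 - 3/4y.
  leading term y^3: no divisor's leading term divides it; move 2/3y^3 to the remainder.
  leading term y^2: no divisor's leading term divides it; move 10/9y^2 to the remainder.
  leading term y: no divisor's leading term divides it; move -3/4y to the remainder.
  remainder 2/3y^3 + 10/9y^2 - 3/4y ≠ 0; add h_3 = 2/3y^3 + 10/9y^2 - 3/4y to the basis.

The other S-polynomials (S(f_1,h_3), S(f_2,h_3)) all reduce to 0 modulo the current basis, so we have a Gröbner basis.
Inter-reduce: drop elements whose leading term is divisible by another's, tail-reduce, and make monic.
Reduced Gröbner basis: {x^2 - 2/3y^2 - 1/9y - 1, y^3 + 5/3y^2 - 9/8y}.
Label its elements g_1 = x^2 - 2/3y^2 - 1/9y - 1, g_2 = y^3 + 5/3y^2 - 9/8y.

Reduce p = 2x^2 + x - 4/3y^2 + 70/9y - 2 modulo G:
  leading term x^2: subtract (2)·g_1 from 2x^2 + x - 4/3y^2 + 70/9y - 2 → x + 8y
  leading term x: no divisor's leading term divides it; move x to the remainder.
  leading term y: no divisor's leading term divides it; move 8y to the remainder.
  normal form = x + 8y.
The normal form is nonzero, so p ∉ I. Since p minus its normal form lies in I, I + (p) = I + (r) where r = x + 8y; decide whether this ideal is the whole ring.
Run Buchberger on G together with r (pairs among the g_i already reduce to 0 since G is a Gröbner basis):
g_1 = x^2 - 2/3y^2 - 1/9y - 1, LT = x^2.
g_2 = y^3 + 5/3y^2 - 9/8y, LT = y^3.
r = x + 8y, LT = x.

S(g_1,r): lcm = x^2. S = -8xy - 2/3y^2 - 1/9y - 1.
  leading term xy: subtract (-8y)·r from -8xy - 2/3y^2 - 1/9y - 1 → 190/3y^2 - 1/9y - 1
  leading term y^2: no divisor's leading term divides it; move 190/3y^2 to the remainder.
  leading term y: no divisor's leading term divides it; move -1/9y to the remainder.
  leading term 1: no divisor's leading term divides it; move -1 to the remainder.
  remainder 190/3y^2 - 1/9y - 1 ≠ 0; add m_4 = 190/3y^2 - 1/9y - 1 to the basis.

S(g_2,m_4): lcm = y^3. S = 317/190y^2 - 843/760y.
  leading term y^2: subtract (951/36100)·m_4 from 317/190y^2 - 843/760y → -239621/216600y + 951/36100
  leading term y: no divisor's leading term divides it; move -239621/216600y to the remainder.
  leading term 1: no divisor's leading term divides it; move 951/36100 to the remainder.
  remainder -239621/216600y + 951/36100 ≠ 0; add m_5 = -239621/216600y + 951/36100 to the basis.

S(g_2,m_5): lcm = y^3. S = 1215223/718863y^2 - 9/8y.
  leading term y^2: subtract (1215223/45527990)·m_4 from 1215223/718863y^2 - 9/8y → -1839022703/1639007640y + 1215223/45527990
  leading term y: subtract (174707156785/172254670923)·m_5 from -1839022703/1639007640y + 1215223/45527990 → -6150483/229672894564
  leading term 1: no divisor's leading term divides it; move -6150483/229672894564 to the remainder.
  remainder -6150483/229672894564 ≠ 0; add m_6 = -6150483/229672894564 to the basis.

The other S-polynomials (S(g_1,g_2), S(g_2,r), S(g_1,m_4), S(r,m_4), S(g_1,m_5), S(r,m_5), S(m_4,m_5), S(g_1,m_6), S(g_2,m_6), S(r,m_6), S(m_4,m_6), S(m_5,m_6)) all reduce to 0 modulo the current basis, so we have a Gröbner basis.
Inter-reduce: drop elements whose leading term is divisible by another's, tail-reduce, and make monic.
Reduced Gröbner basis: {1}.
The reduced Gröbner basis of I + (p) is {1}: the ideal is the whole ring, so the enlarged system has no common solution — adjoining p is inconsistent.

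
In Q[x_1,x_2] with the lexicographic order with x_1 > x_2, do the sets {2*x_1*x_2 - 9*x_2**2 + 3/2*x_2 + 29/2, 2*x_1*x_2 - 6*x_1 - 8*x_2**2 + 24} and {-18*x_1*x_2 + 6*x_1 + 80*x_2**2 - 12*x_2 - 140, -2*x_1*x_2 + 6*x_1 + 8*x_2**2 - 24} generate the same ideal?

Yes, the ideals are equal.

For a fixed monomial order, each ideal has a unique reduced Gröbner basis; comparing bases decides equality.
Buchberger on the first generating set:
f_1 = 2*x_1*x_2 - 9*x_2**2 + 3/2*x_2 + 29/2, LT = x_1*x_2.
f_2 = 2*x_1*x_2 - 6*x_1 - 8*x_2**2 + 24, LT = x_1*x_2.

S(f_1,f_2): lcm = x_1*x_2. S = 3*x_1 - 1/2*x_2**2 + 3/4*x_2 - 19/4.
  leading term x_1: no divisor's leading term divides it; move 3*x_1 to the remainder.
  leading term x_2**2: no divisor's leading term divides it; move -1/2*x_2**2 to the remainder.
  leading term x_2: no divisor's leading term divides it; move 3/4*x_2 to the remainder.
  leading term 1: no divisor's leading term divides it; move -19/4 to the remainder.
  remainder 3*x_1 - 1/2*x_2**2 + 3/4*x_2 - 19/4 ≠ 0; add g_3 = 3*x_1 - 1/2*x_2**2 + 3/4*x_2 - 19/4 to the basis.

S(f_1,g_3): lcm = x_1*x_2. S = 1/6*x_2**3 - 19/4*x_2**2 + 7/3*x_2 + 29/4.
  leading term x_2**3: no divisor's leading term divides it; move 1/6*x_2**3 to the remainder.
  leading term x_2**2: no divisor's leading term divides it; move -19/4*x_2**2 to the remainder.
  leading term x_2: no divisor's leading term divides it; move 7/3*x_2 to the remainder.
  leading term 1: no divisor's leading term divides it; move 29/4 to the remainder.
  remainder 1/6*x_2**3 - 19/4*x_2**2 + 7/3*x_2 + 29/4 ≠ 0; add g_4 = 1/6*x_2**3 - 19/4*x_2**2 + 7/3*x_2 + 29/4 to the basis.

The other S-polynomials (S(f_2,g_3), S(f_1,g_4), S(f_2,g_4), S(g_3,g_4)) all reduce to 0 modulo the current basis, so we have a Gröbner basis.
Inter-reduce: drop elements whose leading term is divisible by another's, tail-reduce, and make monic.
Reduced Gröbner basis: {x_1 - 1/6*x_2**2 + 1/4*x_2 - 19/12, x_2**3 - 57/2*x_2**2 + 14*x_2 + 87/2}.

Buchberger on the second generating set:
h_1 = -18*x_1*x_2 + 6*x_1 + 80*x_2**2 - 12*x_2 - 140, LT = x_1*x_2.
h_2 = -2*x_1*x_2 + 6*x_1 + 8*x_2**2 - 24, LT = x_1*x_2.

S(h_1,h_2): lcm = x_1*x_2. S = 8/3*x_1 - 4/9*x_2**2 + 2/3*x_2 - 38/9.
  leading term x_1: no divisor's leading term divides it; move 8/3*x_1 to the remainder.
  leading term x_2**2: no divisor's leading term divides it; move -4/9*x_2**2 to the remainder.
  leading term x_2: no divisor's leading term divides it; move 2/3*x_2 to the remainder.
  leading term 1: no divisor's leading term divides it; move -38/9 to the remainder.
  remainder 8/3*x_1 - 4/9*x_2**2 + 2/3*x_2 - 38/9 ≠ 0; add k_3 = 8/3*x_1 - 4/9*x_2**2 + 2/3*x_2 - 38/9 to the basis.

S(h_1,k_3): lcm = x_1*x_2. S = -1/3*x_1 + 1/6*x_2**3 - 169/36*x_2**2 + 9/4*x_2 + 70/9.
  leading term x_1: subtract (-1/8)·k_3 from -1/3*x_1 + 1/6*x_2**3 - 169/36*x_2**2 + 9/4*x_2 + 70/9 → 1/6*x_2**3 - 19/4*x_2**2 + 7/3*x_2 + 29/4
  leading term x_2**3: no divisor's leading term divides it; move 1/6*x_2**3 to the remainder.
  leading term x_2**2: no divisor's leading term divides it; move -19/4*x_2**2 to the remainder.
  leading term x_2: no divisor's leading term divides it; move 7/3*x_2 to the remainder.
  leading term 1: no divisor's leading term divides it; move 29/4 to the remainder.
  remainder 1/6*x_2**3 - 19/4*x_2**2 + 7/3*x_2 + 29/4 ≠ 0; add k_4 = 1/6*x_2**3 - 19/4*x_2**2 + 7/3*x_2 + 29/4 to the basis.

The other S-polynomials (S(h_2,k_3), S(h_1,k_4), S(h_2,k_4), S(k_3,k_4)) all reduce to 0 modulo the current basis, so we have a Gröbner basis.
Inter-reduce: drop elements whose leading term is divisible by another's, tail-reduce, and make monic.
Reduced Gröbner basis: {x_1 - 1/6*x_2**2 + 1/4*x_2 - 19/12, x_2**3 - 57/2*x_2**2 + 14*x_2 + 87/2}.

These coincide, so the ideals are equal.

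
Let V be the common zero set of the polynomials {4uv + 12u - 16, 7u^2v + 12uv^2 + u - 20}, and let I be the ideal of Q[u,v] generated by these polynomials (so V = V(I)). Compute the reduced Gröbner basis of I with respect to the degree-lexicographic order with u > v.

f_1 = 4uv + 12u - 16, LT = uv.
f_2 = 7u^2v + 12uv^2 + u - 20, LT = u^2v.

S(f_1,f_2): lcm = u^2v. S = -12/7uv^2 + 3u^2 - 29/7u + 20/7.
  leading term uv^2: subtract (-3/7v)·f_1 from -12/7uv^2 + 3u^2 - 29/7u + 20/7 → 3u^2 + 36/7uv - 29/7u - 48/7v + 20/7
  leading term u^2: no divisor's leading term divides it; move 3u^2 to the remainder.
  leading term uv: subtract (9/7)·f_1 from 36/7uv - 29/7u - 48/7v + 20/7 → -137/7u - 48/7v + 164/7
  leading term u: no divisor's leading term divides it; move -137/7u to the remainder.
  leading term v: no divisor's leading term divides it; move -48/7v to the remainder.
  leading term 1: no divisor's leading term divides it; move 164/7 to the remainder.
  remainder 3u^2 - 137/7u - 48/7v + 164/7 ≠ 0; add g_3 = 3u^2 - 137/7u - 48/7v + 164/7 to the basis.

S(f_1,g_3): lcm = u^2v. S = 3u^2 + 137/21uv + 16/7v^2 - 4u - 164/21v.
  leading term u^2: subtract (1)·g_3 from 3u^2 + 137/21uv + 16/7v^2 - 4u - 164/21v → 137/21uv + 16/7v^2 + 109/7u - 20/21v - 164/7
  leading term uv: subtract (137/84)·f_1 from 137/21uv + 16/7v^2 + 109/7u - 20/21v - 164/7 → 16/7v^2 - 4u - 20/21v + 8/3
  leading term v^2: no divisor's leading term divides it; move 16/7v^2 to the remainder.
  leading term u: no divisor's leading term divides it; move -4u to the remainder.
  leading term v: no divisor's leading term divides it; move -20/21v to the remainder.
  leading term 1: no divisor's leading term divides it; move 8/3 to the remainder.
  remainder 16/7v^2 - 4u - 20/21v + 8/3 ≠ 0; add g_4 = 16/7v^2 - 4u - 20/21v + 8/3 to the basis.

The other S-polynomials (S(f_2,g_3), S(f_1,g_4), S(f_2,g_4), S(g_3,g_4)) all reduce to 0 modulo the current basis, so we have a Gröbner basis.
Inter-reduce: drop elements whose leading term is divisible by another's, tail-reduce, and make monic.

G = {u^2 - 137/21u - 16/7v + 164/21, uv + 3u - 4, v^2 - 7/4u - 5/12v + 7/6}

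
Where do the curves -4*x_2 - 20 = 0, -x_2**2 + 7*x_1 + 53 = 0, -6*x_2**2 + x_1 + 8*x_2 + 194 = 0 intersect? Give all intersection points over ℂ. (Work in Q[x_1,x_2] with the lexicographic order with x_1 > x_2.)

{(-4, -5)}

Compute a lex Gröbner basis by Buchberger's algorithm.
f_1 = -4*x_2 - 20, LT = x_2.
f_2 = 7*x_1 - x_2**2 + 53, LT = x_1.
f_3 = x_1 - 6*x_2**2 + 8*x_2 + 194, LT = x_1.

The S-polynomials (S(f_1,f_2), S(f_1,f_3), S(f_2,f_3)) all reduce to 0 modulo the current basis, so we have a Gröbner basis.
Inter-reduce: drop elements whose leading term is divisible by another's, tail-reduce, and make monic.
Reduced Gröbner basis: {x_1 + 4, x_2 + 5}.

The lex basis is triangular: the last element involves only x_2. Solving x_2 + 5 = 0 gives x_2 ∈ {-5}; substituting each value into the earlier elements determines the remaining variables.
  x_2 = -5: the earlier basis element becomes x_1 + 4 = 0, giving x_1 = -4 — point (-4, -5).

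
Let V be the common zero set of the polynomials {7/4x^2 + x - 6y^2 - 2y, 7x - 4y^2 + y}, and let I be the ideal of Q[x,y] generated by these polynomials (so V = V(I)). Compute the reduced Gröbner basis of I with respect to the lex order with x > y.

f_1 = 7/4x^2 + x - 6y^2 - 2y, LT = x^2.
f_2 = 7x - 4y^2 + y, LT = x.

S(f_1,f_2): lcm = x^2. S = 4/7xy^2 - 1/7xy + 4/7x - 24/7y^2 - 8/7y.
  leading term xy^2: subtract (4/49y^2)·f_2 from 4/7xy^2 - 1/7xy + 4/7x - 24/7y^2 - 8/7y → -1/7xy + 4/7x + 16/49y^4 - 4/49y^3 - 24/7y^2 - 8/7y
  leading term xy: subtract (-1/49y)·f_2 from -1/7xy + 4/7x + 16/49y^4 - 4/49y^3 - 24/7y^2 - 8/7y → 4/7x + 16/49y^4 - 8/49y^3 - 167/49y^2 - 8/7y
  leading term x: subtract (4/49)·f_2 from 4/7x + 16/49y^4 - 8/49y^3 - 167/49y^2 - 8/7y → 16/49y^4 - 8/49y^3 - 151/49y^2 - 60/49y
  leading term y^4: no divisor's leading term divides it; move 16/49y^4 to the remainder.
  leading term y^3: no divisor's leading term divides it; move -8/49y^3 to the remainder.
  leading term y^2: no divisor's leading term divides it; move -151/49y^2 to the remainder.
  leading term y: no divisor's leading term divides it; move -60/49y to the remainder.
  remainder 16/49y^4 - 8/49y^3 - 151/49y^2 - 60/49y ≠ 0; add g_3 = 16/49y^4 - 8/49y^3 - 151/49y^2 - 60/49y to the basis.

The other S-polynomials (S(f_1,g_3), S(f_2,g_3)) all reduce to 0 modulo the current basis, so we have a Gröbner basis.
Inter-reduce: drop elements whose leading term is divisible by another's, tail-reduce, and make monic.

G = {x - 4/7y^2 + 1/7y, y^4 - 1/2y^3 - 151/16y^2 - 15/4y}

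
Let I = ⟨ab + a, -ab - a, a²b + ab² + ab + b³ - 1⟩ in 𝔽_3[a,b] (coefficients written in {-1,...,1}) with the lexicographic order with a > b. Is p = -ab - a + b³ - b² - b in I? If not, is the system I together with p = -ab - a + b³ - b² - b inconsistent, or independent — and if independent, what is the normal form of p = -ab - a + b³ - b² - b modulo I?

Adjoining -ab - a + b³ - b² - b makes the ideal the whole ring: the system is inconsistent.

First compute the reduced Gröbner basis of I by Buchberger's algorithm.
f_1 = ab + a, LT = ab.
f_2 = -ab - a, LT = ab.
f_3 = a²b + ab² + ab + b³ - 1, LT = a²b.

S(f_1,f_3): lcm = a²b. S = a² - ab² - ab - b³ + 1.
  reduce S modulo (f_1, f_2, f_3):
  remainder a² - b³ + 1 ≠ 0; add h_4 = a² - b³ + 1 to the basis.

S(f_1,h_4): lcm = a²b. S = a² + b⁴ - b.
  reduce S modulo (f_1, f_2, f_3, h_4):
  remainder b⁴ + b³ - b - 1 ≠ 0; add h_5 = b⁴ + b³ - b - 1 to the basis.

The other S-polynomials (S(f_1,f_2), S(f_2,f_3), S(f_2,h_4), S(f_3,h_4), S(f_1,h_5), S(f_2,h_5), S(f_3,h_5), S(h_4,h_5)) all reduce to 0 modulo the current basis, so we have a Gröbner basis.
Inter-reduce: drop elements whose leading term is divisible by another's, tail-reduce, and make monic.
Reduced Gröbner basis: {a² - b³ + 1, ab + a, b⁴ + b³ - b - 1}.
Label its elements g_1 = a² - b³ + 1, g_2 = ab + a, g_3 = b⁴ + b³ - b - 1.

Reduce p = -ab - a + b³ - b² - b modulo G:
  leading term ab: subtract (-1)·g_2 from -ab - a + b³ - b² - b → b³ - b² - b
  leading term b³: no divisor's leading term divides it; move b³ to the remainder.
  leading term b²: no divisor's leading term divides it; move -b² to the remainder.
  leading term b: no divisor's leading term divides it; move -b to the remainder.
  normal form = b³ - b² - b.
The normal form is nonzero, so p ∉ I. Since p minus its normal form lies in I, I + (p) = I + (r) where r = b³ - b² - b; decide whether this ideal is the whole ring.
Run Buchberger on G together with r (pairs among the g_i already reduce to 0 since G is a Gröbner basis):
g_1 = a² - b³ + 1, LT = a².
g_2 = ab + a, LT = ab.
g_3 = b⁴ + b³ - b - 1, LT = b⁴.
r = b³ - b² - b, LT = b³.

S(g_2,r): lcm = ab³. S = -ab² + ab.
  reduce S modulo (g_1, g_2, g_3, r):
  remainder a ≠ 0; add m_5 = a to the basis.

S(g_3,r): lcm = b⁴. S = -b³ + b² - b - 1.
  reduce S modulo (g_1, g_2, g_3, r, m_5):
  remainder b - 1 ≠ 0; add m_6 = b - 1 to the basis.

S(g_1,m_5): lcm = a². S = -b³ + 1.
  reduce S modulo (g_1, g_2, g_3, r, m_5, m_6):
  remainder -1 ≠ 0; add m_7 = -1 to the basis.

The other S-polynomials (S(g_1,g_2), S(g_1,g_3), S(g_1,r), S(g_2,g_3), S(g_2,m_5), S(g_3,m_5), S(r,m_5), S(g_1,m_6), S(g_2,m_6), S(g_3,m_6), S(r,m_6), S(m_5,m_6), S(g_1,m_7), S(g_2,m_7), S(g_3,m_7), S(r,m_7), S(m_5,m_7), S(m_6,m_7)) all reduce to 0 modulo the current basis, so we have a Gröbner basis.
Inter-reduce: drop elements whose leading term is divisible by another's, tail-reduce, and make monic.
Reduced Gröbner basis: {1}.
The reduced Gröbner basis of I + (p) is {1}: the ideal is the whole ring, so the enlarged system has no common solution — adjoining p is inconsistent.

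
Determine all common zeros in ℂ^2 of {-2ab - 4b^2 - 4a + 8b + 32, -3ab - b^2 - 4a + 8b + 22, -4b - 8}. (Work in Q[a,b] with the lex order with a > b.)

Compute a lex Gröbner basis by Buchberger's algorithm.
f_1 = -2ab - 4a - 4b^2 + 8b + 32, LT = ab.
f_2 = -3ab - 4a - b^2 + 8b + 22, LT = ab.
f_3 = -4b - 8, LT = b.

S(f_1,f_2): lcm = ab. S = 2/3a + 5/3b^2 - 4/3b - 26/3.
  leading term a: no divisor's leading term divides it; move 2/3a to the remainder.
  leading term b^2: subtract (-5/12b)·f_3 from 5/3b^2 - 4/3b - 26/3 → -14/3b - 26/3
  leading term b: subtract (7/6)·f_3 from -14/3b - 26/3 → 2/3
  leading term 1: no divisor's leading term divides it; move 2/3 to the remainder.
  remainder 2/3a + 2/3 ≠ 0; add h_4 = 2/3a + 2/3 to the basis.

The other S-polynomials (S(f_1,f_3), S(f_2,f_3), S(f_1,h_4), S(f_2,h_4), S(f_3,h_4)) all reduce to 0 modulo the current basis, so we have a Gröbner basis.
Inter-reduce: drop elements whose leading term is divisible by another's, tail-reduce, and make monic.
Reduced Gröbner basis: {a + 1, b + 2}.

Since the basis is lex-ordered, b + 2 is univariate in b. Its roots are {-2}. Back-substituting each root into the other basis elements fixes the other coordinates.
  b = -2: the earlier basis element becomes a + 1 = 0, giving a = -1 — point (-1, -2).
Each listed point satisfies every original equation (direct substitution).

{(-1, -2)}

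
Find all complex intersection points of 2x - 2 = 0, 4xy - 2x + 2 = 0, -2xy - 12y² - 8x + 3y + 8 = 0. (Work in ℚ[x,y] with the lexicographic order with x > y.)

Compute a lex Gröbner basis by Buchberger's algorithm.
f_1 = 2x - 2, LT = x.
f_2 = 4xy - 2x + 2, LT = xy.
f_3 = -2xy - 8x - 12y² + 3y + 8, LT = xy.

S(f_1,f_2): lcm = xy. S = ½x - y - ½.
  leading term x: subtract (¼)·f_1 from ½x - y - ½ → -y
  leading term y: no divisor's leading term divides it; move -y to the remainder.
  remainder -y ≠ 0; add h_4 = -y to the basis.

S(f_1,f_3): lcm = xy. S = -4x - 6y² + ½y + 4.
  leading term x: subtract (-2)·f_1 from -4x - 6y² + ½y + 4 → -6y² + ½y
  leading term y²: subtract (6y)·h_4 from -6y² + ½y → ½y
  leading term y: subtract (-½)·h_4 from ½y → 0
  remainder 0.

S(f_2,f_3): lcm = xy. S = -9/2x - 6y² + 3/2y + 9/2.
  leading term x: subtract (-9/4)·f_1 from -9/2x - 6y² + 3/2y + 9/2 → -6y² + 3/2y
  leading term y²: subtract (6y)·h_4 from -6y² + 3/2y → 3/2y
  leading term y: subtract (-3/2)·h_4 from 3/2y → 0
  remainder 0.

S(f_1,h_4): leading monomials are coprime, so the S-polynomial reduces to 0 (Buchberger's first criterion).
S(f_2,h_4): lcm = xy. S = -½x + ½.
  leading term x: subtract (-¼)·f_1 from -½x + ½ → 0
  remainder 0.

S(f_3,h_4): lcm = xy. S = 4x + 6y² - 3/2y - 4.
  leading term x: subtract (2)·f_1 from 4x + 6y² - 3/2y - 4 → 6y² - 3/2y
  leading term y²: subtract (-6y)·h_4 from 6y² - 3/2y → -3/2y
  leading term y: subtract (3/2)·h_4 from -3/2y → 0
  remainder 0.

Every S-polynomial of the final basis reduces to 0, so we have a Gröbner basis.
Inter-reduce: drop elements whose leading term is divisible by another's, tail-reduce, and make monic.
Reduced Gröbner basis: {x - 1, y}.

Elimination: the polynomial y lies in the elimination ideal for y, so y ∈ {0}. For each such y, the remaining basis elements (now univariate) give the rest of the solution.
  y = 0: the earlier basis element becomes x - 1 = 0, giving x = 1 — point (1, 0).
This is the nonlinear analogue of row-reducing a linear system.

{(1, 0)}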